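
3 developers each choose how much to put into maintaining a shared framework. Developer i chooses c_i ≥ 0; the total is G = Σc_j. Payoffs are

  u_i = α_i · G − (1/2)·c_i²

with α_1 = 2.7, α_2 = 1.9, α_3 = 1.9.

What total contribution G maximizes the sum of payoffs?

Planner FOC: ∂(Σu_j)/∂c_i = (Σα_j) − c_i = 0, so c_i^SO = Σα_j = 6.5 for every i; G^SO = 19.5.

19.5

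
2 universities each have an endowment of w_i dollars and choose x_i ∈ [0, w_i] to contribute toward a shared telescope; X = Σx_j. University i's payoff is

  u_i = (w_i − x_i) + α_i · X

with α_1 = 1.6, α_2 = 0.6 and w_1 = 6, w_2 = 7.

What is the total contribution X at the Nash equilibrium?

∂u_i/∂x_i = α_i − 1, so university i contributes w_i if α_i > 1, else 0.
α_i > 1 for i ∈ {1}; NE contributions (6, 0), X = 6.

6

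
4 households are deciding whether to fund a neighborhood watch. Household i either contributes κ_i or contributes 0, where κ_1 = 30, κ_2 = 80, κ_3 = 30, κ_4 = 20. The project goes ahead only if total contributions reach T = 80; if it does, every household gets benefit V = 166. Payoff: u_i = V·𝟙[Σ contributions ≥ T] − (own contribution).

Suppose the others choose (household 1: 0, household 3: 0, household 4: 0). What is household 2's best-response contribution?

Others' total = 0. Contributing 80 brings total to 80 ≥ 80: gain V − κ_2 = 86.
Best response: 80.

80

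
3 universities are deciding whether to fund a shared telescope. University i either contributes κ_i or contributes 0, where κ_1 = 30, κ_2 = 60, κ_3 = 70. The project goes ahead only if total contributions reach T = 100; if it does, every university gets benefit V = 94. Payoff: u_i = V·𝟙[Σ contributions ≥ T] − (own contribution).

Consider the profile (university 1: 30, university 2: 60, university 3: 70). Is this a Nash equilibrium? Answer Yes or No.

Total = 160 ≥ 100: provided.
University 1 (pledges 30, payoff 64): dropping to 0 → total 130, payoff 94. Profitable deviation.

No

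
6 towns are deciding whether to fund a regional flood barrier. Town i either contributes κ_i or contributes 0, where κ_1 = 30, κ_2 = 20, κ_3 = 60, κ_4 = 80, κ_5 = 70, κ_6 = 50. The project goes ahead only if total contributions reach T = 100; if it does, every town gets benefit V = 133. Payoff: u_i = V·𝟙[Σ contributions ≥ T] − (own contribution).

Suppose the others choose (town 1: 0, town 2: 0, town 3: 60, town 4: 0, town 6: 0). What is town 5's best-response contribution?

70

Others' total = 60. Contributing 70 brings total to 130 ≥ 100: gain V − κ_5 = 63.
Best response: 70.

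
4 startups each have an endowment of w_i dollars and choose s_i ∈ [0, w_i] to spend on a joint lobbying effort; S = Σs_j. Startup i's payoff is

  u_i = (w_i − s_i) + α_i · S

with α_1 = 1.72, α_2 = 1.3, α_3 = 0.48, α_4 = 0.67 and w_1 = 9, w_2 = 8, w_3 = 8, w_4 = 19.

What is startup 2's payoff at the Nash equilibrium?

∂u_i/∂s_i = α_i − 1, so startup i contributes w_i if α_i > 1, else 0.
α_i > 1 for i ∈ {1, 2}; NE contributions (9, 8, 0, 0), S = 17.
u_2 = (8 − 8) + 1.3·17 = 22.1.

22.1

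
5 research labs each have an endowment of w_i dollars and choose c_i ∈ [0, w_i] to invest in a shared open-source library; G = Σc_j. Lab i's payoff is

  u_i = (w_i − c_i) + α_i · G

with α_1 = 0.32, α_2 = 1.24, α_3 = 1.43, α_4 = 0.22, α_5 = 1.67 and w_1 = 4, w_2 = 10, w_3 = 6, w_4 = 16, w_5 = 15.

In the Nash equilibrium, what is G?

∂u_i/∂c_i = α_i − 1, so lab i contributes w_i if α_i > 1, else 0.
α_i > 1 for i ∈ {2, 3, 5}; NE contributions (0, 10, 6, 0, 15), G = 31.

31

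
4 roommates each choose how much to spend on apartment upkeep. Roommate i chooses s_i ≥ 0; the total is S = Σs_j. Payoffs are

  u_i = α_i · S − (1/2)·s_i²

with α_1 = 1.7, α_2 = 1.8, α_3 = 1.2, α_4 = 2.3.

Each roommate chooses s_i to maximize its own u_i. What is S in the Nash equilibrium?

7

Roommate i's FOC: ∂u_i/∂s_i = α_i − s_i = 0, so s_i* = α_i.
NE contributions = (1.7, 1.8, 1.2, 2.3); S = 7.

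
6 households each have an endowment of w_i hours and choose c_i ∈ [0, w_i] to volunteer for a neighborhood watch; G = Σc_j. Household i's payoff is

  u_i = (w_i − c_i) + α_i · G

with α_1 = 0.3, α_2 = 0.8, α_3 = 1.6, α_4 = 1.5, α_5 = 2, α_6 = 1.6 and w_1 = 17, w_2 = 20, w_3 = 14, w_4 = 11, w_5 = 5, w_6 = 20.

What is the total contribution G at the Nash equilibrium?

50

∂u_i/∂c_i = α_i − 1, so household i contributes w_i if α_i > 1, else 0.
α_i > 1 for i ∈ {3, 4, 5, 6}; NE contributions (0, 0, 14, 11, 5, 20), G = 50.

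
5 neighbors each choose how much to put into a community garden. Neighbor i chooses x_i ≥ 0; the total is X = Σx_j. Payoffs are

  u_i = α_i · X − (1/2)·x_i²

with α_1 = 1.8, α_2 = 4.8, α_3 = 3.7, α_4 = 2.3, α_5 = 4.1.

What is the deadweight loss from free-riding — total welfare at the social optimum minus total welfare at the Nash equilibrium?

Neighbor i's FOC: ∂u_i/∂x_i = α_i − x_i = 0, so x_i* = α_i.
NE contributions = (1.8, 4.8, 3.7, 2.3, 4.1); X = 16.7.
W^NE = (Σα)·X − ½Σα_i² = 16.7² − ½·62.07 = 247.855.
Planner sets x_i = Σα_j = 16.7 for every i, so X^SO = 5·16.7 = 83.5.
W^SO = (Σα)·X^SO − ½·5·(Σα)² = (5/2)·16.7² = 697.225.
Deadweight loss = W^SO − W^NE = 449.37.

449.37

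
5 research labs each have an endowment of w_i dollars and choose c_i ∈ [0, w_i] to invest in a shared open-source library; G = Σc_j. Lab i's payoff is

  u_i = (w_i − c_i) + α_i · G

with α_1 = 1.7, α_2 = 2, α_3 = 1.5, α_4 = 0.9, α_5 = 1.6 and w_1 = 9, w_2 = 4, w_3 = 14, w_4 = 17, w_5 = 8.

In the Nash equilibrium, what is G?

35

∂u_i/∂c_i = α_i − 1, so lab i contributes w_i if α_i > 1, else 0.
α_i > 1 for i ∈ {1, 2, 3, 5}; NE contributions (9, 4, 14, 0, 8), G = 35.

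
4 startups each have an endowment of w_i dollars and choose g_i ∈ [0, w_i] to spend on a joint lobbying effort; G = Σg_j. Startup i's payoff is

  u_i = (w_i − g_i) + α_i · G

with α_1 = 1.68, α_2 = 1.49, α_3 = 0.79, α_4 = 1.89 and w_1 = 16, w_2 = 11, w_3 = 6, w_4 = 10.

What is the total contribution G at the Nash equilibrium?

37

∂u_i/∂g_i = α_i − 1, so startup i contributes w_i if α_i > 1, else 0.
α_i > 1 for i ∈ {1, 2, 4}; NE contributions (16, 11, 0, 10), G = 37.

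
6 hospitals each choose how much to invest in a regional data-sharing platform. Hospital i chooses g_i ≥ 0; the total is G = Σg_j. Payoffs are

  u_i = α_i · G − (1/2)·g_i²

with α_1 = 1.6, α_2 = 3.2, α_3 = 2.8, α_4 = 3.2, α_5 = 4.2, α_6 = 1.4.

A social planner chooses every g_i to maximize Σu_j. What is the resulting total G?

98.4

Planner FOC: ∂(Σu_j)/∂g_i = (Σα_j) − g_i = 0, so g_i^SO = Σα_j = 16.4 for every i; G^SO = 98.4.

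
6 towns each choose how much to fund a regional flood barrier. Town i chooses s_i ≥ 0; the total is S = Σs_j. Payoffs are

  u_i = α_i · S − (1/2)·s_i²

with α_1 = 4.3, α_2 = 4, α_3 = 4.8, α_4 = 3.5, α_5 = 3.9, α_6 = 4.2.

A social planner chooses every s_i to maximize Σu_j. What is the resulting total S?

Planner FOC: ∂(Σu_j)/∂s_i = (Σα_j) − s_i = 0, so s_i^SO = Σα_j = 24.7 for every i; S^SO = 148.2.

148.2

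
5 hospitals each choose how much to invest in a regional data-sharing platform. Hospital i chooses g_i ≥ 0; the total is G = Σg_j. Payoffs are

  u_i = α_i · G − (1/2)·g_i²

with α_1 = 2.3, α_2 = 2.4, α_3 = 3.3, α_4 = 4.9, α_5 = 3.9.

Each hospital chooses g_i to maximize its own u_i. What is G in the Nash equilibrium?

16.8

Hospital i's FOC: ∂u_i/∂g_i = α_i − g_i = 0, so g_i* = α_i.
NE contributions = (2.3, 2.4, 3.3, 4.9, 3.9); G = 16.8.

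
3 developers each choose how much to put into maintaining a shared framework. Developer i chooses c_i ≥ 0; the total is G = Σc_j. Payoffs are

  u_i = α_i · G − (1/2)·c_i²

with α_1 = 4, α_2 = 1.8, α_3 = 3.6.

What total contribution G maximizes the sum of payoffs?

28.2

Planner FOC: ∂(Σu_j)/∂c_i = (Σα_j) − c_i = 0, so c_i^SO = Σα_j = 9.4 for every i; G^SO = 28.2.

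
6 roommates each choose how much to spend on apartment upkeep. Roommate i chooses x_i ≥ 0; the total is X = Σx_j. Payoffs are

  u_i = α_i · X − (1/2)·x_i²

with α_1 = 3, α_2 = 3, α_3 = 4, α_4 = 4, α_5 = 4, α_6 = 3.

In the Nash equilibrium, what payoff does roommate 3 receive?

Roommate i's FOC: ∂u_i/∂x_i = α_i − x_i = 0, so x_i* = α_i.
NE contributions = (3, 3, 4, 4, 4, 3); X = 21.
u_3 = α_3·X − ½·(x_3)² = 4·21 − ½·4² = 76.

76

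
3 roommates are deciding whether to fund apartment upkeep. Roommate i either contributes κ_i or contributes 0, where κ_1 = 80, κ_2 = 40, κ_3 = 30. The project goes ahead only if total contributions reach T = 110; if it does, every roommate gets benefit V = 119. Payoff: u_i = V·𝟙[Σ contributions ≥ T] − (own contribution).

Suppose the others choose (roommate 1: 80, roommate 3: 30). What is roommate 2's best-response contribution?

0

Others' total = 110 ≥ 110; contributing adds cost 40 for no extra benefit.
Best response: 0.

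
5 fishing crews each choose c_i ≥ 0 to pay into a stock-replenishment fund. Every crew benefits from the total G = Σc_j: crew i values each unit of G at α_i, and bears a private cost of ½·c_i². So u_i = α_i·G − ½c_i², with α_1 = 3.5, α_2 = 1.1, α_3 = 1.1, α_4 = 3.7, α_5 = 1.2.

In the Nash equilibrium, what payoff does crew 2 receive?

11.055

Crew i's FOC: ∂u_i/∂c_i = α_i − c_i = 0, so c_i* = α_i.
NE contributions = (3.5, 1.1, 1.1, 3.7, 1.2); G = 10.6.
u_2 = α_2·G − ½·(c_2)² = 1.1·10.6 − ½·1.1² = 11.055.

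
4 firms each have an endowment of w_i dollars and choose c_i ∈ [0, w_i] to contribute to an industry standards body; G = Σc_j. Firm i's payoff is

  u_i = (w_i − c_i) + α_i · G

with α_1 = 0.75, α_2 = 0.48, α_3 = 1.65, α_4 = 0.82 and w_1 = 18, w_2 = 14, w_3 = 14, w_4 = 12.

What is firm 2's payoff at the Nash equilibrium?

20.72

∂u_i/∂c_i = α_i − 1, so firm i contributes w_i if α_i > 1, else 0.
α_i > 1 for i ∈ {3}; NE contributions (0, 0, 14, 0), G = 14.
u_2 = (14 − 0) + 0.48·14 = 20.72.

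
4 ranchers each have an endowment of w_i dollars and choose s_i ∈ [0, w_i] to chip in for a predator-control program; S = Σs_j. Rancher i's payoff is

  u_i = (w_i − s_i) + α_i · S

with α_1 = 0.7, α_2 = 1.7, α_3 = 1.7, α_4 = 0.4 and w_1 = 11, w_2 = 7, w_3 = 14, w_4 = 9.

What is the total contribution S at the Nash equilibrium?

∂u_i/∂s_i = α_i − 1, so rancher i contributes w_i if α_i > 1, else 0.
α_i > 1 for i ∈ {2, 3}; NE contributions (0, 7, 14, 0), S = 21.

21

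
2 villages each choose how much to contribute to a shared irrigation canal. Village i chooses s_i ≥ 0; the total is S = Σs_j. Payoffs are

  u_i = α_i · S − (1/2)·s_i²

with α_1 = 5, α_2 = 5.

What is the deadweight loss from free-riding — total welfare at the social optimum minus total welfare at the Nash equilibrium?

25

Village i's FOC: ∂u_i/∂s_i = α_i − s_i = 0, so s_i* = α_i.
NE contributions = (5, 5); S = 10.
W^NE = (Σα)·S − ½Σα_i² = 10² − ½·50 = 75.
Planner sets s_i = Σα_j = 10 for every i, so S^SO = 2·10 = 20.
W^SO = (Σα)·S^SO − ½·2·(Σα)² = (2/2)·10² = 100.
Deadweight loss = W^SO − W^NE = 25.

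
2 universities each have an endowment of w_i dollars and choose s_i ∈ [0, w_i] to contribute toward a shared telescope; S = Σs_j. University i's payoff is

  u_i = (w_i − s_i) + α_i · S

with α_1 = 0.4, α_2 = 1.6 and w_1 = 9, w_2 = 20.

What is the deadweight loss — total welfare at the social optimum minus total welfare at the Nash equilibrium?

∂u_i/∂s_i = α_i − 1, so university i contributes w_i if α_i > 1, else 0.
α_i > 1 for i ∈ {2}; NE contributions (0, 20), S = 20.
W^NE = Σw_i − S^NE + (Σα_i)·S^NE = 29 + 1·20 = 49.
Planner: ∂(Σu_j)/∂s_i = Σα_j − 1 = 1 > 0, so everyone contributes w_i; S^SO = 29, W^SO = 29 + 1·29 = 58.
Deadweight loss = 9.

9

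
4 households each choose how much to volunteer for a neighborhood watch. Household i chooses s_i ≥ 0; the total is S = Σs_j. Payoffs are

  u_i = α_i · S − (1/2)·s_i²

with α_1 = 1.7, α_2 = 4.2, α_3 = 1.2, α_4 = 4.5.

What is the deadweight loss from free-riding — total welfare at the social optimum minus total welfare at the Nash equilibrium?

155.67

Household i's FOC: ∂u_i/∂s_i = α_i − s_i = 0, so s_i* = α_i.
NE contributions = (1.7, 4.2, 1.2, 4.5); S = 11.6.
W^NE = (Σα)·S − ½Σα_i² = 11.6² − ½·42.22 = 113.45.
Planner sets s_i = Σα_j = 11.6 for every i, so S^SO = 4·11.6 = 46.4.
W^SO = (Σα)·S^SO − ½·4·(Σα)² = (4/2)·11.6² = 269.12.
Deadweight loss = W^SO − W^NE = 155.67.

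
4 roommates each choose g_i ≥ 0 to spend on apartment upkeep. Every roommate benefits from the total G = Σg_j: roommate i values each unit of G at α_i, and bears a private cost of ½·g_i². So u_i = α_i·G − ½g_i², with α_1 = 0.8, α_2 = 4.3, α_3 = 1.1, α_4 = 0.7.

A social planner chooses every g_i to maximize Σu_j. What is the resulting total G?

Planner FOC: ∂(Σu_j)/∂g_i = (Σα_j) − g_i = 0, so g_i^SO = Σα_j = 6.9 for every i; G^SO = 27.6.

27.6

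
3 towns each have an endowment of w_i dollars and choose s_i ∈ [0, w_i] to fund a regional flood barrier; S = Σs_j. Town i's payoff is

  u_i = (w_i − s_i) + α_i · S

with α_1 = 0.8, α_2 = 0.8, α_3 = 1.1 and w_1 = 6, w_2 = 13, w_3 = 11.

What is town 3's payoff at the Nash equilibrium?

12.1

∂u_i/∂s_i = α_i − 1, so town i contributes w_i if α_i > 1, else 0.
α_i > 1 for i ∈ {3}; NE contributions (0, 0, 11), S = 11.
u_3 = (11 − 11) + 1.1·11 = 12.1.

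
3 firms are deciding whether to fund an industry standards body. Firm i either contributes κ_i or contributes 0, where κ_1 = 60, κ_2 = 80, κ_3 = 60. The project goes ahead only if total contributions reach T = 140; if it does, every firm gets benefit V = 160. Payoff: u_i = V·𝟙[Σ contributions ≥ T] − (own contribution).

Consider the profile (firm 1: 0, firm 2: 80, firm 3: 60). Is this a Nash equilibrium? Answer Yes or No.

Yes

Total = 140 ≥ 140: provided.
Firm 1 (pledges 0, payoff 160): pledging 60 → total 200, payoff 100. No gain.
Firm 2 (pledges 80, payoff 80): dropping to 0 → total 60, payoff 0. No gain.
Firm 3 (pledges 60, payoff 100): dropping to 0 → total 80, payoff 0. No gain.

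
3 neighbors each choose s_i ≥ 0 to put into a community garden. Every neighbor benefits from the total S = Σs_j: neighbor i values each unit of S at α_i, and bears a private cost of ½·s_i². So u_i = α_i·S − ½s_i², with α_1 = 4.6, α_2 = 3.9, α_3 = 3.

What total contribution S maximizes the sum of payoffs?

Planner FOC: ∂(Σu_j)/∂s_i = (Σα_j) − s_i = 0, so s_i^SO = Σα_j = 11.5 for every i; S^SO = 34.5.

34.5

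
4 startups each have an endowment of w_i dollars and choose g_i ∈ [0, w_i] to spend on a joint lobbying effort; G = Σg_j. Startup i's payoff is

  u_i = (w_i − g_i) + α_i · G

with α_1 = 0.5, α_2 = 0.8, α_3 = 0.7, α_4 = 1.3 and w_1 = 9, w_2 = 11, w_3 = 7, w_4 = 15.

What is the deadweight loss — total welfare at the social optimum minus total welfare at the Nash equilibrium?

∂u_i/∂g_i = α_i − 1, so startup i contributes w_i if α_i > 1, else 0.
α_i > 1 for i ∈ {4}; NE contributions (0, 0, 0, 15), G = 15.
W^NE = Σw_i − G^NE + (Σα_i)·G^NE = 42 + 2.3·15 = 76.5.
Planner: ∂(Σu_j)/∂g_i = Σα_j − 1 = 2.3 > 0, so everyone contributes w_i; G^SO = 42, W^SO = 42 + 2.3·42 = 138.6.
Deadweight loss = 62.1.

62.1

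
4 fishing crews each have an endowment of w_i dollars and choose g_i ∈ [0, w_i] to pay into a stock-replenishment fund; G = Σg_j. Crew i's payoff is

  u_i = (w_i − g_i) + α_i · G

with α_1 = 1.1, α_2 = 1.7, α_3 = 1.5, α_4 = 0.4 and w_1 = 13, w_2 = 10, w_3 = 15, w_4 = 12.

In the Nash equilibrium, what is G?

∂u_i/∂g_i = α_i − 1, so crew i contributes w_i if α_i > 1, else 0.
α_i > 1 for i ∈ {1, 2, 3}; NE contributions (13, 10, 15, 0), G = 38.

38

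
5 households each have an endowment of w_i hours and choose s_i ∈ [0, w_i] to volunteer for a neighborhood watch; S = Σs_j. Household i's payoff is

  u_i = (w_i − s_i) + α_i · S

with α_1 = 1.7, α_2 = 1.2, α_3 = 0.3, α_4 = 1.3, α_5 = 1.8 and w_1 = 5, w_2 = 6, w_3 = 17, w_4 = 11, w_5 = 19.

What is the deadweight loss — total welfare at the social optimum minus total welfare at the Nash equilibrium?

∂u_i/∂s_i = α_i − 1, so household i contributes w_i if α_i > 1, else 0.
α_i > 1 for i ∈ {1, 2, 4, 5}; NE contributions (5, 6, 0, 11, 19), S = 41.
W^NE = Σw_i − S^NE + (Σα_i)·S^NE = 58 + 5.3·41 = 275.3.
Planner: ∂(Σu_j)/∂s_i = Σα_j − 1 = 5.3 > 0, so everyone contributes w_i; S^SO = 58, W^SO = 58 + 5.3·58 = 365.4.
Deadweight loss = 90.1.

90.1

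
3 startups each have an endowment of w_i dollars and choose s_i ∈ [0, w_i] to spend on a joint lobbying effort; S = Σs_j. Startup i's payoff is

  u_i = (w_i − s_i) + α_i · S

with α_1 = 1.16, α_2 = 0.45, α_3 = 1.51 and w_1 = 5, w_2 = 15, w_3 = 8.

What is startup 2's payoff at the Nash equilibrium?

∂u_i/∂s_i = α_i − 1, so startup i contributes w_i if α_i > 1, else 0.
α_i > 1 for i ∈ {1, 3}; NE contributions (5, 0, 8), S = 13.
u_2 = (15 − 0) + 0.45·13 = 20.85.

20.85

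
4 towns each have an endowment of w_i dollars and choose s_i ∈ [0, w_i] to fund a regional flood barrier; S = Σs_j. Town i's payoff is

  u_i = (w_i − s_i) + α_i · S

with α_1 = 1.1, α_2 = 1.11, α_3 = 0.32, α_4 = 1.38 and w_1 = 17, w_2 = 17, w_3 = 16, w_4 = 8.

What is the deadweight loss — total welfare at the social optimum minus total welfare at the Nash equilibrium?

46.56

∂u_i/∂s_i = α_i − 1, so town i contributes w_i if α_i > 1, else 0.
α_i > 1 for i ∈ {1, 2, 4}; NE contributions (17, 17, 0, 8), S = 42.
W^NE = Σw_i − S^NE + (Σα_i)·S^NE = 58 + 2.91·42 = 180.22.
Planner: ∂(Σu_j)/∂s_i = Σα_j − 1 = 2.91 > 0, so everyone contributes w_i; S^SO = 58, W^SO = 58 + 2.91·58 = 226.78.
Deadweight loss = 46.56.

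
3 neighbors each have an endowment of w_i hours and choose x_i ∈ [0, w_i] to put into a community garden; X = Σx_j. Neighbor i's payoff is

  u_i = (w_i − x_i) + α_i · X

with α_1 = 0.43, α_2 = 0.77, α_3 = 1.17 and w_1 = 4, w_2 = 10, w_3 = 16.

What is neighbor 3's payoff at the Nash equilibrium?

∂u_i/∂x_i = α_i − 1, so neighbor i contributes w_i if α_i > 1, else 0.
α_i > 1 for i ∈ {3}; NE contributions (0, 0, 16), X = 16.
u_3 = (16 − 16) + 1.17·16 = 18.72.

18.72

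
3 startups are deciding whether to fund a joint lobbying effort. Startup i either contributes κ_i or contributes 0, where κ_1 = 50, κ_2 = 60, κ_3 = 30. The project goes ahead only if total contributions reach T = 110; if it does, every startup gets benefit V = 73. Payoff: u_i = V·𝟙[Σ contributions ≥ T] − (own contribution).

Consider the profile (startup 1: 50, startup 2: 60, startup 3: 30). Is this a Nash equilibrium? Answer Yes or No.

Total = 140 ≥ 110: provided.
Startup 1 (pledges 50, payoff 23): dropping to 0 → total 90, payoff 0. No gain.
Startup 2 (pledges 60, payoff 13): dropping to 0 → total 80, payoff 0. No gain.
Startup 3 (pledges 30, payoff 43): dropping to 0 → total 110, payoff 73. Profitable deviation.

No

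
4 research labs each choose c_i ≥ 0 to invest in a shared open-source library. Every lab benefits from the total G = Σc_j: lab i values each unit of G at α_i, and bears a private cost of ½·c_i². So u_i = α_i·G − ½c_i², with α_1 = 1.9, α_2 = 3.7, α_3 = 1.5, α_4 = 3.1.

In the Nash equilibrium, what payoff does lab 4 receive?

Lab i's FOC: ∂u_i/∂c_i = α_i − c_i = 0, so c_i* = α_i.
NE contributions = (1.9, 3.7, 1.5, 3.1); G = 10.2.
u_4 = α_4·G − ½·(c_4)² = 3.1·10.2 − ½·3.1² = 26.815.

26.815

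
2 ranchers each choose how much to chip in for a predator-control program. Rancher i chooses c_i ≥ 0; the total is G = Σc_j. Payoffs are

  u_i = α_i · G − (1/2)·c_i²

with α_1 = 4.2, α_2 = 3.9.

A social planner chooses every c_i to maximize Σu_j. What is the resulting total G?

16.2

Planner FOC: ∂(Σu_j)/∂c_i = (Σα_j) − c_i = 0, so c_i^SO = Σα_j = 8.1 for every i; G^SO = 16.2.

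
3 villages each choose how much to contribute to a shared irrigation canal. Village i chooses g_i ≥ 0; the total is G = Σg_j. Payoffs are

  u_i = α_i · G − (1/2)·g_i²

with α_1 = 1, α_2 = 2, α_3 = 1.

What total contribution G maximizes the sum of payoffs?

Planner FOC: ∂(Σu_j)/∂g_i = (Σα_j) − g_i = 0, so g_i^SO = Σα_j = 4 for every i; G^SO = 12.

12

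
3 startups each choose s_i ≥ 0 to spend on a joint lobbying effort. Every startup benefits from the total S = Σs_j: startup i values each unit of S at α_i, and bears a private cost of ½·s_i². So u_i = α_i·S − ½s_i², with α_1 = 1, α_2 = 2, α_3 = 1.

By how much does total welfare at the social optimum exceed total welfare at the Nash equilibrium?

Startup i's FOC: ∂u_i/∂s_i = α_i − s_i = 0, so s_i* = α_i.
NE contributions = (1, 2, 1); S = 4.
W^NE = (Σα)·S − ½Σα_i² = 4² − ½·6 = 13.
Planner sets s_i = Σα_j = 4 for every i, so S^SO = 3·4 = 12.
W^SO = (Σα)·S^SO − ½·3·(Σα)² = (3/2)·4² = 24.
Deadweight loss = W^SO − W^NE = 11.

11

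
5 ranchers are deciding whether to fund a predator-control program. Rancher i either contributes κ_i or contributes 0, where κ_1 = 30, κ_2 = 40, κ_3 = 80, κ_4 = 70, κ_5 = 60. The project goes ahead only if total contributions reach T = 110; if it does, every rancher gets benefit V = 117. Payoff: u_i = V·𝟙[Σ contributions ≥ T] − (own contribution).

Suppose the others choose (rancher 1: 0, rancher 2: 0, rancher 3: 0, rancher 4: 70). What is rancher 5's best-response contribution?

60

Others' total = 70. Contributing 60 brings total to 130 ≥ 110: gain V − κ_5 = 57.
Best response: 60.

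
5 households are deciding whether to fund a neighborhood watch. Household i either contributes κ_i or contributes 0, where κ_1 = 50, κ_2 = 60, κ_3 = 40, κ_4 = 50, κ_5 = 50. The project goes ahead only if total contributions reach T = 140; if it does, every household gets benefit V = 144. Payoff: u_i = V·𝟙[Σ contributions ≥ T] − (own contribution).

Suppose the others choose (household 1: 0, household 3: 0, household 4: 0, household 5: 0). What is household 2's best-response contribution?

Others' total = 0. Even contributing 60 gives 60 < 140: no benefit either way.
Best response: 0.

0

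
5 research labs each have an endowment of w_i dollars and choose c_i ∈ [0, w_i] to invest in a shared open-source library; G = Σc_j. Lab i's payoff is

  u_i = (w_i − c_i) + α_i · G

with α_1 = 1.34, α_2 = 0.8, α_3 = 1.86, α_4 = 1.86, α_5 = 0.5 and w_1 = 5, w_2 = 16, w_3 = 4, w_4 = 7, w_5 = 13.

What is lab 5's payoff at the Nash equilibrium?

∂u_i/∂c_i = α_i − 1, so lab i contributes w_i if α_i > 1, else 0.
α_i > 1 for i ∈ {1, 3, 4}; NE contributions (5, 0, 4, 7, 0), G = 16.
u_5 = (13 − 0) + 0.5·16 = 21.

21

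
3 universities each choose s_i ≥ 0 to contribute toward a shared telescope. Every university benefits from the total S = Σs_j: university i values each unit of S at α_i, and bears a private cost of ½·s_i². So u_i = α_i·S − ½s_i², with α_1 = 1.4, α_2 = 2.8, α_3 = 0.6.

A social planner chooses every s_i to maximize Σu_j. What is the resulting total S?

14.4

Planner FOC: ∂(Σu_j)/∂s_i = (Σα_j) − s_i = 0, so s_i^SO = Σα_j = 4.8 for every i; S^SO = 14.4.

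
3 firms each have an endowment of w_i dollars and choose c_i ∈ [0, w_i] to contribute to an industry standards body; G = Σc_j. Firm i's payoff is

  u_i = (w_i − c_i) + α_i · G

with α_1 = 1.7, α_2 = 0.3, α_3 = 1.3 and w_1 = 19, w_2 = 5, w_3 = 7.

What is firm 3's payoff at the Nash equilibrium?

∂u_i/∂c_i = α_i − 1, so firm i contributes w_i if α_i > 1, else 0.
α_i > 1 for i ∈ {1, 3}; NE contributions (19, 0, 7), G = 26.
u_3 = (7 − 7) + 1.3·26 = 33.8.

33.8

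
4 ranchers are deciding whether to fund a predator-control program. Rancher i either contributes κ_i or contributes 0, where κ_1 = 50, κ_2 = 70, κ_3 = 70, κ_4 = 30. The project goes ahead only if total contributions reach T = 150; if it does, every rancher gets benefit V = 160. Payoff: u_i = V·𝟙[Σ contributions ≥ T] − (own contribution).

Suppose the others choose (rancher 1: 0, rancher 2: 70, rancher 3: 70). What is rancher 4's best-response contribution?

Others' total = 140. Contributing 30 brings total to 170 ≥ 150: gain V − κ_4 = 130.
Best response: 30.

30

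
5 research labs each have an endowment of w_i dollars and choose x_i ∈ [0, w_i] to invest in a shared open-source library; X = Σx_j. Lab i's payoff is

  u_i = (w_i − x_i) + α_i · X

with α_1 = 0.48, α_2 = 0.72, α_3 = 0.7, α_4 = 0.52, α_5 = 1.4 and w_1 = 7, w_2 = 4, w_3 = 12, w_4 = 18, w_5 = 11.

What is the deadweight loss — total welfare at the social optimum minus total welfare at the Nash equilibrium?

115.62

∂u_i/∂x_i = α_i − 1, so lab i contributes w_i if α_i > 1, else 0.
α_i > 1 for i ∈ {5}; NE contributions (0, 0, 0, 0, 11), X = 11.
W^NE = Σw_i − X^NE + (Σα_i)·X^NE = 52 + 2.82·11 = 83.02.
Planner: ∂(Σu_j)/∂x_i = Σα_j − 1 = 2.82 > 0, so everyone contributes w_i; X^SO = 52, W^SO = 52 + 2.82·52 = 198.64.
Deadweight loss = 115.62.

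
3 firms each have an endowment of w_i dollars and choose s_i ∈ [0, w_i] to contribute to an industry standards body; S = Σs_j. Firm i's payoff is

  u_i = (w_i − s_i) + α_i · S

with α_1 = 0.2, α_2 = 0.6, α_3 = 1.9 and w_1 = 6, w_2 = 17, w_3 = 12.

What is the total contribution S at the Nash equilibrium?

12

∂u_i/∂s_i = α_i − 1, so firm i contributes w_i if α_i > 1, else 0.
α_i > 1 for i ∈ {3}; NE contributions (0, 0, 12), S = 12.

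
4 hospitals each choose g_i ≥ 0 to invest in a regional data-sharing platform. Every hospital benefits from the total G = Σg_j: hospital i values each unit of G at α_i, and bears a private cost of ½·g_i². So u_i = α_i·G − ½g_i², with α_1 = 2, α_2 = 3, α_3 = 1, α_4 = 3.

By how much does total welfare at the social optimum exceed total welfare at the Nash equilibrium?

92.5

Hospital i's FOC: ∂u_i/∂g_i = α_i − g_i = 0, so g_i* = α_i.
NE contributions = (2, 3, 1, 3); G = 9.
W^NE = (Σα)·G − ½Σα_i² = 9² − ½·23 = 69.5.
Planner sets g_i = Σα_j = 9 for every i, so G^SO = 4·9 = 36.
W^SO = (Σα)·G^SO − ½·4·(Σα)² = (4/2)·9² = 162.
Deadweight loss = W^SO − W^NE = 92.5.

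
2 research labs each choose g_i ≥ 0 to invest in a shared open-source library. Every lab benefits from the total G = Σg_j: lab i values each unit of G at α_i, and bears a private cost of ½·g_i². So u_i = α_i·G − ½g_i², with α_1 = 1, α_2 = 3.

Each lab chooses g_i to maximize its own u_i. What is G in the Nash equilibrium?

4

Lab i's FOC: ∂u_i/∂g_i = α_i − g_i = 0, so g_i* = α_i.
NE contributions = (1, 3); G = 4.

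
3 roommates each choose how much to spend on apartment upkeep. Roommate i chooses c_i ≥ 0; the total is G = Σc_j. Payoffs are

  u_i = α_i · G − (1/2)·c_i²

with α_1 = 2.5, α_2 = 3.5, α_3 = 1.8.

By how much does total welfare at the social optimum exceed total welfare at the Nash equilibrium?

41.29

Roommate i's FOC: ∂u_i/∂c_i = α_i − c_i = 0, so c_i* = α_i.
NE contributions = (2.5, 3.5, 1.8); G = 7.8.
W^NE = (Σα)·G − ½Σα_i² = 7.8² − ½·21.74 = 49.97.
Planner sets c_i = Σα_j = 7.8 for every i, so G^SO = 3·7.8 = 23.4.
W^SO = (Σα)·G^SO − ½·3·(Σα)² = (3/2)·7.8² = 91.26.
Deadweight loss = W^SO − W^NE = 41.29.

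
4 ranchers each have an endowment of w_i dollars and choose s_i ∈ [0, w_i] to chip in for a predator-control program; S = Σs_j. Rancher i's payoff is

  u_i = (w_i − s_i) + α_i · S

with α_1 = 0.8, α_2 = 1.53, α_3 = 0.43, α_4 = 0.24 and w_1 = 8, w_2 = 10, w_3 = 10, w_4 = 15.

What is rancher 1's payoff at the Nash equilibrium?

∂u_i/∂s_i = α_i − 1, so rancher i contributes w_i if α_i > 1, else 0.
α_i > 1 for i ∈ {2}; NE contributions (0, 10, 0, 0), S = 10.
u_1 = (8 − 0) + 0.8·10 = 16.

16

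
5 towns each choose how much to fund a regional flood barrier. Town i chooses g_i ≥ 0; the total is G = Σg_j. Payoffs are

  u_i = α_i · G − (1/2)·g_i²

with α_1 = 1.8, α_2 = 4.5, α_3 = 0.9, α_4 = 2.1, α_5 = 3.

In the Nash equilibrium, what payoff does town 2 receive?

Town i's FOC: ∂u_i/∂g_i = α_i − g_i = 0, so g_i* = α_i.
NE contributions = (1.8, 4.5, 0.9, 2.1, 3); G = 12.3.
u_2 = α_2·G − ½·(g_2)² = 4.5·12.3 − ½·4.5² = 45.225.

45.225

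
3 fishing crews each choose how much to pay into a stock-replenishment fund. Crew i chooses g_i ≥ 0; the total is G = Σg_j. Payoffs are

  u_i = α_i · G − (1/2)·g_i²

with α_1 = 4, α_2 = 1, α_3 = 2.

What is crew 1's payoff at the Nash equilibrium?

20

Crew i's FOC: ∂u_i/∂g_i = α_i − g_i = 0, so g_i* = α_i.
NE contributions = (4, 1, 2); G = 7.
u_1 = α_1·G − ½·(g_1)² = 4·7 − ½·4² = 20.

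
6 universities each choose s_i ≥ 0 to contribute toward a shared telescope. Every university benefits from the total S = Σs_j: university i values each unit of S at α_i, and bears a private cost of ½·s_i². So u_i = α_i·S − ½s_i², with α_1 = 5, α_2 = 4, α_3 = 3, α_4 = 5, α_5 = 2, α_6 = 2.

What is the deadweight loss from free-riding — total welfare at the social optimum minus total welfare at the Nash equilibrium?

University i's FOC: ∂u_i/∂s_i = α_i − s_i = 0, so s_i* = α_i.
NE contributions = (5, 4, 3, 5, 2, 2); S = 21.
W^NE = (Σα)·S − ½Σα_i² = 21² − ½·83 = 399.5.
Planner sets s_i = Σα_j = 21 for every i, so S^SO = 6·21 = 126.
W^SO = (Σα)·S^SO − ½·6·(Σα)² = (6/2)·21² = 1323.
Deadweight loss = W^SO − W^NE = 923.5.

923.5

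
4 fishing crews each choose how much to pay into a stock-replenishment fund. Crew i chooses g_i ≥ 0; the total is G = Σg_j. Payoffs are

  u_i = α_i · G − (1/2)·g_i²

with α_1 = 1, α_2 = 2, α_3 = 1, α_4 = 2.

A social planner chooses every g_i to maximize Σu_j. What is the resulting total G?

24

Planner FOC: ∂(Σu_j)/∂g_i = (Σα_j) − g_i = 0, so g_i^SO = Σα_j = 6 for every i; G^SO = 24.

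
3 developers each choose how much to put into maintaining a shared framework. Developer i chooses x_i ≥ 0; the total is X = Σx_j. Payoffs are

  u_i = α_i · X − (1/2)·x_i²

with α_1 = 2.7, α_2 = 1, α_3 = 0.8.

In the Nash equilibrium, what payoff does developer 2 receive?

4

Developer i's FOC: ∂u_i/∂x_i = α_i − x_i = 0, so x_i* = α_i.
NE contributions = (2.7, 1, 0.8); X = 4.5.
u_2 = α_2·X − ½·(x_2)² = 1·4.5 − ½·1² = 4.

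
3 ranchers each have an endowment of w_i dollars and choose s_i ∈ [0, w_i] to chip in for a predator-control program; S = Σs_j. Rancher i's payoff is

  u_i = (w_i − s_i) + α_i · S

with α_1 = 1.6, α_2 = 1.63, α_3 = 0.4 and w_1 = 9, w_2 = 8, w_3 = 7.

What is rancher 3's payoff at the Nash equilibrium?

13.8

∂u_i/∂s_i = α_i − 1, so rancher i contributes w_i if α_i > 1, else 0.
α_i > 1 for i ∈ {1, 2}; NE contributions (9, 8, 0), S = 17.
u_3 = (7 − 0) + 0.4·17 = 13.8.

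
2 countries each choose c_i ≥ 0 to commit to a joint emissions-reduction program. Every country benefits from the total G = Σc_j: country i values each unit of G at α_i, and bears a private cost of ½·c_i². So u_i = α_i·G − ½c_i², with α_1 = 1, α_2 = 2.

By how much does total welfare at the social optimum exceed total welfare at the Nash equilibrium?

2.5

Country i's FOC: ∂u_i/∂c_i = α_i − c_i = 0, so c_i* = α_i.
NE contributions = (1, 2); G = 3.
W^NE = (Σα)·G − ½Σα_i² = 3² − ½·5 = 6.5.
Planner sets c_i = Σα_j = 3 for every i, so G^SO = 2·3 = 6.
W^SO = (Σα)·G^SO − ½·2·(Σα)² = (2/2)·3² = 9.
Deadweight loss = W^SO − W^NE = 2.5.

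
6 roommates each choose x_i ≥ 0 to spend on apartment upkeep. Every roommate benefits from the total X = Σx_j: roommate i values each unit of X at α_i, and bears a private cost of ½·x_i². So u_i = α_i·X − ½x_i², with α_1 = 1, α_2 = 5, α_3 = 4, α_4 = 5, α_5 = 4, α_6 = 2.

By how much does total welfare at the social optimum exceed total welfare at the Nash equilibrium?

Roommate i's FOC: ∂u_i/∂x_i = α_i − x_i = 0, so x_i* = α_i.
NE contributions = (1, 5, 4, 5, 4, 2); X = 21.
W^NE = (Σα)·X − ½Σα_i² = 21² − ½·87 = 397.5.
Planner sets x_i = Σα_j = 21 for every i, so X^SO = 6·21 = 126.
W^SO = (Σα)·X^SO − ½·6·(Σα)² = (6/2)·21² = 1323.
Deadweight loss = W^SO − W^NE = 925.5.

925.5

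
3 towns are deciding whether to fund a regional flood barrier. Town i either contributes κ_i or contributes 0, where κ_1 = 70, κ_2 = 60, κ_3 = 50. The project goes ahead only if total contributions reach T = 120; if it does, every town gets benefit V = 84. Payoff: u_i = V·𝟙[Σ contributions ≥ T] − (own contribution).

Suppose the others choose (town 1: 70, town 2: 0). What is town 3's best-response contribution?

50

Others' total = 70. Contributing 50 brings total to 120 ≥ 120: gain V − κ_3 = 34.
Best response: 50.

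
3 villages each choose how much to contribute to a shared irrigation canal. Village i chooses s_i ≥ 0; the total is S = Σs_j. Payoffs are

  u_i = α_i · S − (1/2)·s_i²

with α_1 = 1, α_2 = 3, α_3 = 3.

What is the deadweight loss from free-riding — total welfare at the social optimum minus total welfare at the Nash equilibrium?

Village i's FOC: ∂u_i/∂s_i = α_i − s_i = 0, so s_i* = α_i.
NE contributions = (1, 3, 3); S = 7.
W^NE = (Σα)·S − ½Σα_i² = 7² − ½·19 = 39.5.
Planner sets s_i = Σα_j = 7 for every i, so S^SO = 3·7 = 21.
W^SO = (Σα)·S^SO − ½·3·(Σα)² = (3/2)·7² = 73.5.
Deadweight loss = W^SO − W^NE = 34.

34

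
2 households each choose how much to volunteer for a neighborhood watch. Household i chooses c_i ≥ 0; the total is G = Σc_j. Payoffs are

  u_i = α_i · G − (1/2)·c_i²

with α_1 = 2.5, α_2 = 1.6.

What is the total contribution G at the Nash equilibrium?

Household i's FOC: ∂u_i/∂c_i = α_i − c_i = 0, so c_i* = α_i.
NE contributions = (2.5, 1.6); G = 4.1.

4.1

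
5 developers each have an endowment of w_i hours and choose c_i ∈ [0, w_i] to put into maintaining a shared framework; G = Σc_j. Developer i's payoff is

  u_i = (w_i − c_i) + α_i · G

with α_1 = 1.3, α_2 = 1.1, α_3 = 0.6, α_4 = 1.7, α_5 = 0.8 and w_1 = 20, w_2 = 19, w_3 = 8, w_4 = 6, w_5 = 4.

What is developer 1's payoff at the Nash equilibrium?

∂u_i/∂c_i = α_i − 1, so developer i contributes w_i if α_i > 1, else 0.
α_i > 1 for i ∈ {1, 2, 4}; NE contributions (20, 19, 0, 6, 0), G = 45.
u_1 = (20 − 20) + 1.3·45 = 58.5.

58.5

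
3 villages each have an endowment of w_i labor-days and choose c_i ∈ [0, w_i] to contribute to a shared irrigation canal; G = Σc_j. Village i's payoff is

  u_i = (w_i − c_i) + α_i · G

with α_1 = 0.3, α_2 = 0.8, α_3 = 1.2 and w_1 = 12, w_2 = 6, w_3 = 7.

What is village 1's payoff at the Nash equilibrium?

∂u_i/∂c_i = α_i − 1, so village i contributes w_i if α_i > 1, else 0.
α_i > 1 for i ∈ {3}; NE contributions (0, 0, 7), G = 7.
u_1 = (12 − 0) + 0.3·7 = 14.1.

14.1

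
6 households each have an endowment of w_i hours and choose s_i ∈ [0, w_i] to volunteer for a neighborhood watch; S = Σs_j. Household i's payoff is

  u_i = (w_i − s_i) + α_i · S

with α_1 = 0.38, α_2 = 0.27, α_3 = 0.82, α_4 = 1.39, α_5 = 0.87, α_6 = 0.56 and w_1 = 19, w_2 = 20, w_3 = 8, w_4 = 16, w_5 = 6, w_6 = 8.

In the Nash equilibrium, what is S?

∂u_i/∂s_i = α_i − 1, so household i contributes w_i if α_i > 1, else 0.
α_i > 1 for i ∈ {4}; NE contributions (0, 0, 0, 16, 0, 0), S = 16.

16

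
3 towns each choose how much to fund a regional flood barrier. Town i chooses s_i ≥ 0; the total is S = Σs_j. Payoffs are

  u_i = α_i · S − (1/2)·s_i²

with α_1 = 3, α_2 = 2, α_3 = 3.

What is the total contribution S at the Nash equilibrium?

Town i's FOC: ∂u_i/∂s_i = α_i − s_i = 0, so s_i* = α_i.
NE contributions = (3, 2, 3); S = 8.

8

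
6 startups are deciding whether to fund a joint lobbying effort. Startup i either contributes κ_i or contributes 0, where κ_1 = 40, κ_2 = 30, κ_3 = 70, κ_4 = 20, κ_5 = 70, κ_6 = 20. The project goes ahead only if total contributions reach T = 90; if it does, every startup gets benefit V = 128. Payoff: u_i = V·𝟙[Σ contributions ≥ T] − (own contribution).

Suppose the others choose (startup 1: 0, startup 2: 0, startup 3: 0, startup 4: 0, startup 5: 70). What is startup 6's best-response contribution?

Others' total = 70. Contributing 20 brings total to 90 ≥ 90: gain V − κ_6 = 108.
Best response: 20.

20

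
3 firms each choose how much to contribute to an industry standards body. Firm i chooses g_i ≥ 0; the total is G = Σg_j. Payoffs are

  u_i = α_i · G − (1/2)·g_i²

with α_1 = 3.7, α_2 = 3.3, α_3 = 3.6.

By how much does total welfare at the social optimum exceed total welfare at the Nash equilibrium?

74.95

Firm i's FOC: ∂u_i/∂g_i = α_i − g_i = 0, so g_i* = α_i.
NE contributions = (3.7, 3.3, 3.6); G = 10.6.
W^NE = (Σα)·G − ½Σα_i² = 10.6² − ½·37.54 = 93.59.
Planner sets g_i = Σα_j = 10.6 for every i, so G^SO = 3·10.6 = 31.8.
W^SO = (Σα)·G^SO − ½·3·(Σα)² = (3/2)·10.6² = 168.54.
Deadweight loss = W^SO − W^NE = 74.95.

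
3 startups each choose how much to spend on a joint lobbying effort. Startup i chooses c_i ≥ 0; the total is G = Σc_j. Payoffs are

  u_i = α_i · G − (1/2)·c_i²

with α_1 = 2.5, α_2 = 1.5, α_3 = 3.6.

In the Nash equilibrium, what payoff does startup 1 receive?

15.875

Startup i's FOC: ∂u_i/∂c_i = α_i − c_i = 0, so c_i* = α_i.
NE contributions = (2.5, 1.5, 3.6); G = 7.6.
u_1 = α_1·G − ½·(c_1)² = 2.5·7.6 − ½·2.5² = 15.875.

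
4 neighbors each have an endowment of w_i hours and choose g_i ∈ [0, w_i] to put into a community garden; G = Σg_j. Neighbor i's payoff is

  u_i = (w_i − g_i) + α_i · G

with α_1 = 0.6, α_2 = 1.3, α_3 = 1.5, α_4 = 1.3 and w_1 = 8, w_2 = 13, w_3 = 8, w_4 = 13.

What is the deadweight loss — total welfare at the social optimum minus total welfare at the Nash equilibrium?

∂u_i/∂g_i = α_i − 1, so neighbor i contributes w_i if α_i > 1, else 0.
α_i > 1 for i ∈ {2, 3, 4}; NE contributions (0, 13, 8, 13), G = 34.
W^NE = Σw_i − G^NE + (Σα_i)·G^NE = 42 + 3.7·34 = 167.8.
Planner: ∂(Σu_j)/∂g_i = Σα_j − 1 = 3.7 > 0, so everyone contributes w_i; G^SO = 42, W^SO = 42 + 3.7·42 = 197.4.
Deadweight loss = 29.6.

29.6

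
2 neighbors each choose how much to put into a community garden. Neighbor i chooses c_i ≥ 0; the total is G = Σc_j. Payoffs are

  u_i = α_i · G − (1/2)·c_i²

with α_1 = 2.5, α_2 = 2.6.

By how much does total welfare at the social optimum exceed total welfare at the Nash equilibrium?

6.505

Neighbor i's FOC: ∂u_i/∂c_i = α_i − c_i = 0, so c_i* = α_i.
NE contributions = (2.5, 2.6); G = 5.1.
W^NE = (Σα)·G − ½Σα_i² = 5.1² − ½·13.01 = 19.505.
Planner sets c_i = Σα_j = 5.1 for every i, so G^SO = 2·5.1 = 10.2.
W^SO = (Σα)·G^SO − ½·2·(Σα)² = (2/2)·5.1² = 26.01.
Deadweight loss = W^SO − W^NE = 6.505.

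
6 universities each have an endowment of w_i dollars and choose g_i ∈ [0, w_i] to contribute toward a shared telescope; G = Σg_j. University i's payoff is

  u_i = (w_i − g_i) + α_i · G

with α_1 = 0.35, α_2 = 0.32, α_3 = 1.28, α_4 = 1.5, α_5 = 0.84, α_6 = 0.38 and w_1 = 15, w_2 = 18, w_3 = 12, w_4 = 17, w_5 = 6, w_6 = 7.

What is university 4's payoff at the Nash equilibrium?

∂u_i/∂g_i = α_i − 1, so university i contributes w_i if α_i > 1, else 0.
α_i > 1 for i ∈ {3, 4}; NE contributions (0, 0, 12, 17, 0, 0), G = 29.
u_4 = (17 − 17) + 1.5·29 = 43.5.

43.5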